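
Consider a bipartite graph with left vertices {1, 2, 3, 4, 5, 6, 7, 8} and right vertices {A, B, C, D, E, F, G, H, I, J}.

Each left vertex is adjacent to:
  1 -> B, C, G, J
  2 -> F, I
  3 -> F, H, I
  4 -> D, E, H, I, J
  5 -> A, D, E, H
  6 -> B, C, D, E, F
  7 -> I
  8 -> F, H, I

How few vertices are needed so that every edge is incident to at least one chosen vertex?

A maximum matching has 7 edges (e.g. 1–B, 2–F, 3–H, 4–J, 5–D, 6–E, 7–I).
By König's theorem the minimum vertex cover has the same size. One such cover is {1, 4, 5, 6, F, H, I}.

7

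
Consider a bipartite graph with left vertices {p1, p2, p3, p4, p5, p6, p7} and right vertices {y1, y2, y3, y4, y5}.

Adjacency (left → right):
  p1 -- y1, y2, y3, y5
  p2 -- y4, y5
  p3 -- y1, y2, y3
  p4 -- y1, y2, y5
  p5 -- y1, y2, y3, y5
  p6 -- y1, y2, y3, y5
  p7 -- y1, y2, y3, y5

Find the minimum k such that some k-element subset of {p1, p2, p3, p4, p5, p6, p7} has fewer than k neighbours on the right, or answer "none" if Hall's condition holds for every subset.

5

Take S = {p1, p3, p4, p5, p6}. Its neighbourhood is {y1, y2, y3, y5}, so |N(S)| = 4 < |S| = 5.
Every subset of size less than 5 has at least as many neighbours as members, so 5 is the minimum.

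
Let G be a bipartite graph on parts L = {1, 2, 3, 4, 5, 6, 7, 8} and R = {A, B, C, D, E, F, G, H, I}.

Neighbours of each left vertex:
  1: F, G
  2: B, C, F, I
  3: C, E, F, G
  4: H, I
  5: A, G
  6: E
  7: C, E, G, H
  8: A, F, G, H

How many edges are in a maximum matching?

One maximum matching: 1–G, 2–B, 3–C, 4–I, 5–A, 6–E, 7–H, 8–F.
This saturates every left vertex, so 8 is the maximum.

8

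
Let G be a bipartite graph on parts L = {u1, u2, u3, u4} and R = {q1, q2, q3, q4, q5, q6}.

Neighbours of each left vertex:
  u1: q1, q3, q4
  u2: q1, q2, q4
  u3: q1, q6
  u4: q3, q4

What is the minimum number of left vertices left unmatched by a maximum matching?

A valid assignment of size 4: u1→q3, u2→q2, u3→q6, u4→q4.
This saturates every left vertex, so 4 is the maximum.
That matches 4 of the 4, leaving 0 unmatched; no matching can do better.

0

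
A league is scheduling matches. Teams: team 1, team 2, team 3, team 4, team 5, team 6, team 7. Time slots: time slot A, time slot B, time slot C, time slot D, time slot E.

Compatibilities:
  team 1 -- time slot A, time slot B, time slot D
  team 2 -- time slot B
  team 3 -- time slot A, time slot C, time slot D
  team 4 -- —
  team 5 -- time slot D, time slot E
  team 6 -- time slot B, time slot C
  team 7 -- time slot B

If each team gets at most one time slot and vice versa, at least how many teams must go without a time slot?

2

For example, pair team 1-time slot A, team 2-time slot B, team 3-time slot D, team 5-time slot E, team 6-time slot C.
The set {team 2, team 4, team 7} has only 1 neighbour ({time slot B}), so by Hall's theorem at most 5 of the 7 teams can be matched.
That matches 5 of the 7, leaving 2 unmatched; no matching can do better.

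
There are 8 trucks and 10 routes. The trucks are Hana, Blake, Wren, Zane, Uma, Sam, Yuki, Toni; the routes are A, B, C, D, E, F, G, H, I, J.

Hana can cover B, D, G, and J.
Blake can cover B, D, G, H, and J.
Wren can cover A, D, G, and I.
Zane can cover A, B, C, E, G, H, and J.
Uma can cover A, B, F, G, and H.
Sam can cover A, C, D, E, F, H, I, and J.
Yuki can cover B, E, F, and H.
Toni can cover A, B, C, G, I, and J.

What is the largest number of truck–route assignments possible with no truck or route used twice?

8

A valid assignment of size 8: Hana-D, Blake-H, Wren-I, Zane-E, Uma-G, Sam-A, Yuki-B, Toni-J.
This saturates every truck, so 8 is the maximum.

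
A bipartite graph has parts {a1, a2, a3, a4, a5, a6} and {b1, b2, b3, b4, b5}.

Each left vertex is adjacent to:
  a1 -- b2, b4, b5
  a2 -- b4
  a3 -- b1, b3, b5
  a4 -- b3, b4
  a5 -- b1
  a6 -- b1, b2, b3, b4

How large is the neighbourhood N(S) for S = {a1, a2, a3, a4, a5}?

5

The union of neighbours of {a1, a2, a3, a4, a5} is {b1, b2, b3, b4, b5}, which has 5 elements.
Since |N(S)| = 5 ≥ |S| = 5, Hall's condition holds for this subset.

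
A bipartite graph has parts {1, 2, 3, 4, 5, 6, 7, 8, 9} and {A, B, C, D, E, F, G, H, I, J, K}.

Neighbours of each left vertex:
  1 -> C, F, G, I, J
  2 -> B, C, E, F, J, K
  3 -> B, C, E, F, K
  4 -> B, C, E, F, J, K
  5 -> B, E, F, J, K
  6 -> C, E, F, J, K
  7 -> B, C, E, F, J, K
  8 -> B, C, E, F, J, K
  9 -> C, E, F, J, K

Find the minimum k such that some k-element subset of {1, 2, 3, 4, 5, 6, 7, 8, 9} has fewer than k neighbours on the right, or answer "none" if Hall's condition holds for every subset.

Take S = {2, 3, 4, 5, 6, 7, 8}. Its neighbourhood is {B, C, E, F, J, K}, so |N(S)| = 6 < |S| = 7.
Every subset of size less than 7 has at least as many neighbours as members, so 7 is the minimum.

7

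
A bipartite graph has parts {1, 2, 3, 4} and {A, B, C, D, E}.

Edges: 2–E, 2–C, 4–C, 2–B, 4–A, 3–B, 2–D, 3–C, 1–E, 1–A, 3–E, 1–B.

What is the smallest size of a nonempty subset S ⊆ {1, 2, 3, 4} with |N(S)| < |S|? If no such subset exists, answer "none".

A matching saturating every left vertex exists, for instance 1→A, 2→E, 3→B, 4→C.
By Hall's marriage theorem, this means |N(S)| ≥ |S| for every subset S, so no violating subset exists.

none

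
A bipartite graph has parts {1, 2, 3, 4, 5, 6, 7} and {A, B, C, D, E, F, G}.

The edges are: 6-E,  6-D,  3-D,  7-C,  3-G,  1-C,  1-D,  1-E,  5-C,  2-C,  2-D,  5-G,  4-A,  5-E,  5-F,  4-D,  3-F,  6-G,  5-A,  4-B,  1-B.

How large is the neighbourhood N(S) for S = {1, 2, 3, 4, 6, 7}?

7

The union of neighbours of {1, 2, 3, 4, 6, 7} is {A, B, C, D, E, F, G}, which has 7 elements.
Since |N(S)| = 7 ≥ |S| = 6, Hall's condition holds for this subset.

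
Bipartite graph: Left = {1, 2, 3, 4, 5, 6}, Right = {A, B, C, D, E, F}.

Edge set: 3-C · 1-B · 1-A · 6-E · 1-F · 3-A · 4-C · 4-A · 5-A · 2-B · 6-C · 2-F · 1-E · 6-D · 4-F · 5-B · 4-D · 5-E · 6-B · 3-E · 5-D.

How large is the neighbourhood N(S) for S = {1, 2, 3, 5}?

The union of neighbours of {1, 2, 3, 5} is {A, B, C, D, E, F}, which has 6 elements.
Since |N(S)| = 6 ≥ |S| = 4, Hall's condition holds for this subset.

6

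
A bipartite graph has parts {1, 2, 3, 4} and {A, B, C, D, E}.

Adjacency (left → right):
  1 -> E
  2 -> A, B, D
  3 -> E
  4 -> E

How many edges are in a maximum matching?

2

A valid assignment of size 2: 1→E, 2→B.
The set {1, 3, 4} has only 1 neighbour ({E}), so by Hall's theorem at most 2 of the 4 left vertices can be matched.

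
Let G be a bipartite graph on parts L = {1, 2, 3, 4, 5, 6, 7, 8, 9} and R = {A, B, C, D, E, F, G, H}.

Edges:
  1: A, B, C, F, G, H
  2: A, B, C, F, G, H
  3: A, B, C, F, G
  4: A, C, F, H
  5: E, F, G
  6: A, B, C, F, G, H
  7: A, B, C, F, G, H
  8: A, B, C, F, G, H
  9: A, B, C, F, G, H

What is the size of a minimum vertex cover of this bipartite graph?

{5, A, B, C, F, G, H} is a vertex cover of size 7: every edge has an endpoint in this set.
No smaller cover exists because 1–H, 2–F, 3–B, 4–C, 5–E, 6–A, 7–G is a matching of size 7, and a cover must include an endpoint of each of these disjoint edges (König's theorem).

7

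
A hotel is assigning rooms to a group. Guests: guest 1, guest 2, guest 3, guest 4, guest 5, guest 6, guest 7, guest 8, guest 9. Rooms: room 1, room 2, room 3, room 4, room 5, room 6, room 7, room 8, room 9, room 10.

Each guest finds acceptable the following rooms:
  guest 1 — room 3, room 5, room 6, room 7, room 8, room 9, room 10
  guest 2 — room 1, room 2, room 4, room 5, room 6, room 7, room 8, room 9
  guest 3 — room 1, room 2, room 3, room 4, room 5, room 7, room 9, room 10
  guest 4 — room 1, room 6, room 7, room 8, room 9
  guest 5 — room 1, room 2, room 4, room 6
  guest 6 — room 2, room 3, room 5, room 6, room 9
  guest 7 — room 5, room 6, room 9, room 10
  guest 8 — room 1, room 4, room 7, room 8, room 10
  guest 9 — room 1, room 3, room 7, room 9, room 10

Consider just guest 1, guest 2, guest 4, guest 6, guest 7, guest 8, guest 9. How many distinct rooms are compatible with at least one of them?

The union of neighbours of {guest 1, guest 2, guest 4, guest 6, guest 7, guest 8, guest 9} is {room 1, room 2, room 3, room 4, room 5, room 6, room 7, room 8, room 9, room 10}, which has 10 elements.
Since |N(S)| = 10 ≥ |S| = 7, Hall's condition holds for this subset.

10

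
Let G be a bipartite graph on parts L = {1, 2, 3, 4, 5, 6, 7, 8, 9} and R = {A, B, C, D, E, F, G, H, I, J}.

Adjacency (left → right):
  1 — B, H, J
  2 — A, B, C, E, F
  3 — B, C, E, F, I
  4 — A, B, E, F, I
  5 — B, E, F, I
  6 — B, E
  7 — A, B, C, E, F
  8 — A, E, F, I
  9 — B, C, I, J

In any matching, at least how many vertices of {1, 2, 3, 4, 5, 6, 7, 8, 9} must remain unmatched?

1

For example, pair 1–H, 2–C, 3–I, 4–E, 5–F, 6–B, 7–A, 9–J.
The set {2, 3, 4, 5, 6, 7, 8} has only 6 neighbours ({A, B, C, E, F, I}), so by Hall's theorem at most 8 of the 9 left vertices can be matched.
That matches 8 of the 9, leaving 1 unmatched; no matching can do better.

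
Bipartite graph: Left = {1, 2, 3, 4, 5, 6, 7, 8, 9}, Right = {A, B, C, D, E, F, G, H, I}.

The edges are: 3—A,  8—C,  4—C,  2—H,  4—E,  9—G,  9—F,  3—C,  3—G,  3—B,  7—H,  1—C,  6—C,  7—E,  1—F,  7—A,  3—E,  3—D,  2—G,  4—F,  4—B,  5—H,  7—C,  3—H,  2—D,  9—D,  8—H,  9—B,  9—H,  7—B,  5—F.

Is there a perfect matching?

No

The set {1, 5, 6, 8} has only 3 neighbours ({C, F, H}), so by Hall's theorem at most 8 of the 9 left vertices can be matched.
Hence no matching covers every left vertex.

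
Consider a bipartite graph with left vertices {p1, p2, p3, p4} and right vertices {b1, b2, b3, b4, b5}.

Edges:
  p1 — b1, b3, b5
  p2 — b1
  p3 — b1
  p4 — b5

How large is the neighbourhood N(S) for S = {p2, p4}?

The union of neighbours of {p2, p4} is {b1, b5}, which has 2 elements.
Since |N(S)| = 2 ≥ |S| = 2, Hall's condition holds for this subset.

2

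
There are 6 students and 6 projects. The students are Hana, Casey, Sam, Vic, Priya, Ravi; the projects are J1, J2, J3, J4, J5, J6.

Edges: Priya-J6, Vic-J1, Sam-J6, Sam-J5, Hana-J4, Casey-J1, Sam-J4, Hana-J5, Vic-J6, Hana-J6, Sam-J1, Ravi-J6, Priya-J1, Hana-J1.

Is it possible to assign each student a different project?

The set {Casey, Vic, Priya, Ravi} has only 2 neighbours ({J1, J6}), so by Hall's theorem at most 4 of the 6 students can be matched.
Hence no matching covers every student.

No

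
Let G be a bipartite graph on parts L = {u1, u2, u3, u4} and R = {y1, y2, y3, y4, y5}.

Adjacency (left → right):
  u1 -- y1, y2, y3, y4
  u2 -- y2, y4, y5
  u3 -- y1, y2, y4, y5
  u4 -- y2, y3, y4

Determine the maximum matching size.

4

For example, pair u1-y1, u2-y5, u3-y2, u4-y3.
This saturates every left vertex, so 4 is the maximum.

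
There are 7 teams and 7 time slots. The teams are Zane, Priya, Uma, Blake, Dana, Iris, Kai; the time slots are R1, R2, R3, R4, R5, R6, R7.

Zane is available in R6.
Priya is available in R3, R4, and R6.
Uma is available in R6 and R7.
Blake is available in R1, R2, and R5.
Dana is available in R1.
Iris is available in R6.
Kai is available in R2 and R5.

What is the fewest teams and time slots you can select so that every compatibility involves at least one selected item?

6

A maximum matching has 6 edges (e.g. Zane–R6, Priya–R4, Uma–R7, Blake–R2, Dana–R1, Kai–R5).
By König's theorem the minimum vertex cover has the same size. One such cover is {Priya, Uma, Blake, Dana, Kai, R6}.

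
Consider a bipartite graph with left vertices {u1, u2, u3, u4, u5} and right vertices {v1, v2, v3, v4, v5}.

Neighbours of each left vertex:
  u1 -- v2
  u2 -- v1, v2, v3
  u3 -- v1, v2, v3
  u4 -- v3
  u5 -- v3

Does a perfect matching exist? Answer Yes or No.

The set {u1, u2, u3, u4, u5} has only 3 neighbours ({v1, v2, v3}), so by Hall's theorem at most 3 of the 5 left vertices can be matched.
Hence no matching covers every left vertex.

No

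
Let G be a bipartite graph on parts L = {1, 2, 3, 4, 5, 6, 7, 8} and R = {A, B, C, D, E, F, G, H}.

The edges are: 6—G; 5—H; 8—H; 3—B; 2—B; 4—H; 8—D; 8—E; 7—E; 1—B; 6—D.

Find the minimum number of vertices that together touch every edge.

A maximum matching has 5 edges (e.g. 1–B, 4–H, 6–G, 7–E, 8–D).
By König's theorem the minimum vertex cover has the same size. One such cover is {6, 7, 8, B, H}.

5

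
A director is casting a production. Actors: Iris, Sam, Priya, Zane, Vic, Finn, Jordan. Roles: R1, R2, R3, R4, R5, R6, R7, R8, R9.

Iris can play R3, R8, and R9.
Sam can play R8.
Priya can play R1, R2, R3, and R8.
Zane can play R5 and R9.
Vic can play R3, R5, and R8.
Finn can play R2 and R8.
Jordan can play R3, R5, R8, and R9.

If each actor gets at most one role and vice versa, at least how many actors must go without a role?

A valid assignment of size 6: Iris→R3, Sam→R8, Priya→R1, Zane→R9, Vic→R5, Finn→R2.
The set {Iris, Sam, Zane, Vic, Jordan} has only 4 neighbours ({R3, R5, R8, R9}), so by Hall's theorem at most 6 of the 7 actors can be matched.
That matches 6 of the 7, leaving 1 unmatched; no matching can do better.

1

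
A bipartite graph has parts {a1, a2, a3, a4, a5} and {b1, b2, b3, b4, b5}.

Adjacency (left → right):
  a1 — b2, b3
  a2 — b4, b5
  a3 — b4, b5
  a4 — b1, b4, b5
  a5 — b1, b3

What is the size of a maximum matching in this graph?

A valid assignment of size 5: a1–b2, a2–b4, a3–b5, a4–b1, a5–b3.
All 5 left vertices are matched, so no larger matching exists.

5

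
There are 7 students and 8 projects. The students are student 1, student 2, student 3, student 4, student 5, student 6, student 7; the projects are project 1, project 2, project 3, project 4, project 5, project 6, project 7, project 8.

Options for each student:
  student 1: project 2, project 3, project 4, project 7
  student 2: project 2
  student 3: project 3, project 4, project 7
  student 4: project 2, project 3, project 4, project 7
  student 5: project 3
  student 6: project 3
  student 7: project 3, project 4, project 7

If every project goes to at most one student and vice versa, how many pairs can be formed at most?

A valid assignment of size 4: student 1–project 7, student 2–project 2, student 3–project 3, student 4–project 4.
The set {student 1, student 2, student 3, student 4, student 5, student 6, student 7} has only 4 neighbours ({project 2, project 3, project 4, project 7}), so by Hall's theorem at most 4 of the 7 students can be matched.

4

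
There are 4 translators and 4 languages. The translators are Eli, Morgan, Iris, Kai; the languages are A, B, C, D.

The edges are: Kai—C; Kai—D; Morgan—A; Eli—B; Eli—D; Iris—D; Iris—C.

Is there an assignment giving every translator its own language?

Yes

A valid assignment of size 4: Eli–B, Morgan–A, Iris–D, Kai–C.
All 4 translators are covered.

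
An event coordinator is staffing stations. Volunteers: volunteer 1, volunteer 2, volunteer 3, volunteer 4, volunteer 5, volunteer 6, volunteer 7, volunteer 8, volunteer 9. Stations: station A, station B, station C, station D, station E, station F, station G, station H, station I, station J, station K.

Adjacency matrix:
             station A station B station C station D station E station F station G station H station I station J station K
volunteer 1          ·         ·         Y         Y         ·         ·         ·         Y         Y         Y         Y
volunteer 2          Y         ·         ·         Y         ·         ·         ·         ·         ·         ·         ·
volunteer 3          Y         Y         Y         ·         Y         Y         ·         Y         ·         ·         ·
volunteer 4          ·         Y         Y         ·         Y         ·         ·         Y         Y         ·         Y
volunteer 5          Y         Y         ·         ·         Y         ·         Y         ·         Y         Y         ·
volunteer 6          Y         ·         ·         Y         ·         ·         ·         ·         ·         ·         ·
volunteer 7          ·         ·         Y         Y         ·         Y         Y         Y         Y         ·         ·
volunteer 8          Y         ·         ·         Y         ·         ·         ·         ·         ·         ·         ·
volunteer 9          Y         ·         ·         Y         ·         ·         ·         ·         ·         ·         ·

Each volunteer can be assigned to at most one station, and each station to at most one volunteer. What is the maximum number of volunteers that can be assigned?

For example, pair volunteer 1-station K, volunteer 2-station D, volunteer 3-station F, volunteer 4-station C, volunteer 5-station B, volunteer 6-station A, volunteer 7-station I.
The set {volunteer 2, volunteer 6, volunteer 8, volunteer 9} has only 2 neighbours ({station A, station D}), so by Hall's theorem at most 7 of the 9 volunteers can be matched.

7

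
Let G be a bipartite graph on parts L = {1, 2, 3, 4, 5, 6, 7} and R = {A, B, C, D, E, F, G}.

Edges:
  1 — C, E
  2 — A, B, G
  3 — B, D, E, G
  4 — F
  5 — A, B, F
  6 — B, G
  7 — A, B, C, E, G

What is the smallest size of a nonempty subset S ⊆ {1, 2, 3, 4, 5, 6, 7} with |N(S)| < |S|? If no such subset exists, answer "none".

A matching saturating every left vertex exists, for instance 1→C, 2→G, 3→D, 4→F, 5→A, 6→B, 7→E.
By Hall's marriage theorem, this means |N(S)| ≥ |S| for every subset S, so no violating subset exists.

none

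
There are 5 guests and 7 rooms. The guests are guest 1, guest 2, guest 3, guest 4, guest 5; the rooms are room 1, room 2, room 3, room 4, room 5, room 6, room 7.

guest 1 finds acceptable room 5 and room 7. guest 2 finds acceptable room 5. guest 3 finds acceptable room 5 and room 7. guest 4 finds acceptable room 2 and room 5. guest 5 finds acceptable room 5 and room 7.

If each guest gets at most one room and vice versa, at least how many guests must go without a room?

A valid assignment of size 3: guest 1–room 7, guest 2–room 5, guest 4–room 2.
The set {guest 1, guest 2, guest 3, guest 5} has only 2 neighbours ({room 5, room 7}), so by Hall's theorem at most 3 of the 5 guests can be matched.
That matches 3 of the 5, leaving 2 unmatched; no matching can do better.

2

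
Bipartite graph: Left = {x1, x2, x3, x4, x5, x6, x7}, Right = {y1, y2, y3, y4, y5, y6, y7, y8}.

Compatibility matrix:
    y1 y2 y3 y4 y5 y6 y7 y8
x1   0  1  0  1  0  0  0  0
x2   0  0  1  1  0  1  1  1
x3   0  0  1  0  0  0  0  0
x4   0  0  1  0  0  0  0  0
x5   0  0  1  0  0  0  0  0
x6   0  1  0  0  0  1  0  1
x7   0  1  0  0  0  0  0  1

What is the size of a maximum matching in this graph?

5

For example, pair x1→y4, x2→y7, x3→y3, x6→y2, x7→y8.
The set {x3, x4, x5} has only 1 neighbour ({y3}), so by Hall's theorem at most 5 of the 7 left vertices can be matched.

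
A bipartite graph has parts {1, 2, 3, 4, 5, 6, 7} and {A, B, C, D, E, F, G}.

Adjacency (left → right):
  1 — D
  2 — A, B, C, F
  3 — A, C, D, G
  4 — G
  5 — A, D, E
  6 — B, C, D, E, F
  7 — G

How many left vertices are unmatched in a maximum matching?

For example, pair 1–D, 2–B, 3–C, 4–G, 5–A, 6–E.
The set {4, 7} has only 1 neighbour ({G}), so by Hall's theorem at most 6 of the 7 left vertices can be matched.
That matches 6 of the 7, leaving 1 unmatched; no matching can do better.

1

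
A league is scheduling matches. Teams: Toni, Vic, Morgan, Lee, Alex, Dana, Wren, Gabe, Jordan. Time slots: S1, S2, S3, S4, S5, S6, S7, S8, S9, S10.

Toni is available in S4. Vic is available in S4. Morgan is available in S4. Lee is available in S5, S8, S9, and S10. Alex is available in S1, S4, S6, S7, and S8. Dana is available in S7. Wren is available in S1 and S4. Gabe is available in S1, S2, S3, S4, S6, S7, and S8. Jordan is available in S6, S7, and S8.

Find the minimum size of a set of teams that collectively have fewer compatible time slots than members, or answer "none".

2

Take S = {Toni, Vic}. Its neighbourhood is {S4}, so |N(S)| = 1 < |S| = 2.
No single vertex violates Hall's condition since each has at least one neighbour, so 2 is the minimum.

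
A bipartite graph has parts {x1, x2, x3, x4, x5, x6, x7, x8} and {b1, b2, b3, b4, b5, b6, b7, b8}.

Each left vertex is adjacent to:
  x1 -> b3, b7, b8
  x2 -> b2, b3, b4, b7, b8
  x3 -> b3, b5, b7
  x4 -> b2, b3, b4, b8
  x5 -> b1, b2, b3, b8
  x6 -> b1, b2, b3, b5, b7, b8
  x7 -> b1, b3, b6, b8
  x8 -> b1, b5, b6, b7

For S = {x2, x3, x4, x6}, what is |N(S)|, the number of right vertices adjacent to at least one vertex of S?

The union of neighbours of {x2, x3, x4, x6} is {b1, b2, b3, b4, b5, b7, b8}, which has 7 elements.
Since |N(S)| = 7 ≥ |S| = 4, Hall's condition holds for this subset.

7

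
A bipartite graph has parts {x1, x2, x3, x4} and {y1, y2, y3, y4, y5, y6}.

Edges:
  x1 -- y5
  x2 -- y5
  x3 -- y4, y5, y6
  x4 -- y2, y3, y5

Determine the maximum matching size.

3

For example, pair x1→y5, x3→y4, x4→y3.
The set {x1, x2} has only 1 neighbour ({y5}), so by Hall's theorem at most 3 of the 4 left vertices can be matched.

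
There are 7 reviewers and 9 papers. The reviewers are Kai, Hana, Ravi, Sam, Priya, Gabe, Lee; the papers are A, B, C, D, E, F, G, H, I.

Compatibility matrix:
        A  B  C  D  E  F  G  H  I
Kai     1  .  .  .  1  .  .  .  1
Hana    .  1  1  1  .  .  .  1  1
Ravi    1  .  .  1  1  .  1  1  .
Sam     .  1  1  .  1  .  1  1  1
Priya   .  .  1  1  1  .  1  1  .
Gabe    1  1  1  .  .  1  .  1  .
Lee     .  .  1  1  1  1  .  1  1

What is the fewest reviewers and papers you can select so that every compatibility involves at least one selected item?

{Kai, Hana, Ravi, Sam, Priya, Gabe, Lee} is a vertex cover of size 7: every edge has an endpoint in this set.
No smaller cover exists because Kai–I, Hana–D, Ravi–A, Sam–B, Priya–G, Gabe–H, Lee–E is a matching of size 7, and a cover must include an endpoint of each of these disjoint edges (König's theorem).

7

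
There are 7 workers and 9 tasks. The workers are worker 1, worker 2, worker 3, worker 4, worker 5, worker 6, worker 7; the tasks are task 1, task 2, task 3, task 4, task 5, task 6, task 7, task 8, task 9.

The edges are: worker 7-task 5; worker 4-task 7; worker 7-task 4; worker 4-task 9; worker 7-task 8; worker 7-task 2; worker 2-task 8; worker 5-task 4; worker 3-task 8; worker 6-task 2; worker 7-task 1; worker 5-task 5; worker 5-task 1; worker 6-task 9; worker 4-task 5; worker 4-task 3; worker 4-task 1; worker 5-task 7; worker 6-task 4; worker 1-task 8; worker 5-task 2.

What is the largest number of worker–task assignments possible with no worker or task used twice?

5

One maximum matching: worker 1-task 8, worker 4-task 7, worker 5-task 1, worker 6-task 2, worker 7-task 4.
The set {worker 1, worker 2, worker 3} has only 1 neighbour ({task 8}), so by Hall's theorem at most 5 of the 7 workers can be matched.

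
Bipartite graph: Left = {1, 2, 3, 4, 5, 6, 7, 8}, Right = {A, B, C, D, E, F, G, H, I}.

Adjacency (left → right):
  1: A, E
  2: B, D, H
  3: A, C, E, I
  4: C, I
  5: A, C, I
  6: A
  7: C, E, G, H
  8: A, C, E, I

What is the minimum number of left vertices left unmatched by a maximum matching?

For example, pair 1→A, 2→B, 3→E, 4→C, 5→I, 7→G.
The set {1, 3, 4, 5, 6, 8} has only 4 neighbours ({A, C, E, I}), so by Hall's theorem at most 6 of the 8 left vertices can be matched.
That matches 6 of the 8, leaving 2 unmatched; no matching can do better.

2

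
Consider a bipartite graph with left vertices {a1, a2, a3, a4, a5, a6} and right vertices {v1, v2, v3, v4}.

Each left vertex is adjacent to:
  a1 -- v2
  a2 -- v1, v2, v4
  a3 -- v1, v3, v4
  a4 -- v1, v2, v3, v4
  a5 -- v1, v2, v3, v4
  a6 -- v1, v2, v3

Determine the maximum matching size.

For example, pair a1→v2, a2→v4, a3→v3, a4→v1.
The set {a1, a2, a3, a4, a5, a6} has only 4 neighbours ({v1, v2, v3, v4}), so by Hall's theorem at most 4 of the 6 left vertices can be matched.

4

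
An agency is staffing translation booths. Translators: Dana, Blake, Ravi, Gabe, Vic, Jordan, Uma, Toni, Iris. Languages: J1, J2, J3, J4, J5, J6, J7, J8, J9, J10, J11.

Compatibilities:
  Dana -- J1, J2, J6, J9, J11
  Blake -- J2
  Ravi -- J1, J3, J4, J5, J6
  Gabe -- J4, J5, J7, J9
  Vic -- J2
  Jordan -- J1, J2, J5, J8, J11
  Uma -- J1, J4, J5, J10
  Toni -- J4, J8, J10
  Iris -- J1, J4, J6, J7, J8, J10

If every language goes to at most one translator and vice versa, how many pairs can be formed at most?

8

One maximum matching: Dana–J9, Blake–J2, Ravi–J1, Gabe–J7, Jordan–J8, Uma–J5, Toni–J10, Iris–J6.
The set {Blake, Vic} has only 1 neighbour ({J2}), so by Hall's theorem at most 8 of the 9 translators can be matched.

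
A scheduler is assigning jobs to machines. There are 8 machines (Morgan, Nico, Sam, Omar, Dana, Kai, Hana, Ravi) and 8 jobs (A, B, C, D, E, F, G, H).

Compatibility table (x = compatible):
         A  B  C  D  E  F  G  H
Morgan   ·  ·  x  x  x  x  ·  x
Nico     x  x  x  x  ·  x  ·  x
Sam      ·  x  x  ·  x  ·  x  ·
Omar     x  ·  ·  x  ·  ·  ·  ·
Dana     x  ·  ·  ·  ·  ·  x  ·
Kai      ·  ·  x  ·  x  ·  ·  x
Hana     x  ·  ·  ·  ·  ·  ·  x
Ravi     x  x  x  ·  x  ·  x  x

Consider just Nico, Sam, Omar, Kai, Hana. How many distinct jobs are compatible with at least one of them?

8

The union of neighbours of {Nico, Sam, Omar, Kai, Hana} is {A, B, C, D, E, F, G, H}, which has 8 elements.
Since |N(S)| = 8 ≥ |S| = 5, Hall's condition holds for this subset.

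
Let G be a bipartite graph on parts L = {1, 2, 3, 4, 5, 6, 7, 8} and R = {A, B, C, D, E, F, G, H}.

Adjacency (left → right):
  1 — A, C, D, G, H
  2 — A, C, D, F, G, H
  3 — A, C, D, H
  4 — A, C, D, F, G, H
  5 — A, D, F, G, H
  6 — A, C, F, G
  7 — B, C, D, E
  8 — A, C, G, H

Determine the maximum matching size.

7

For example, pair 1-D, 2-H, 3-C, 4-A, 5-G, 6-F, 7-B.
The set {1, 2, 3, 4, 5, 6, 8} has only 6 neighbours ({A, C, D, F, G, H}), so by Hall's theorem at most 7 of the 8 left vertices can be matched.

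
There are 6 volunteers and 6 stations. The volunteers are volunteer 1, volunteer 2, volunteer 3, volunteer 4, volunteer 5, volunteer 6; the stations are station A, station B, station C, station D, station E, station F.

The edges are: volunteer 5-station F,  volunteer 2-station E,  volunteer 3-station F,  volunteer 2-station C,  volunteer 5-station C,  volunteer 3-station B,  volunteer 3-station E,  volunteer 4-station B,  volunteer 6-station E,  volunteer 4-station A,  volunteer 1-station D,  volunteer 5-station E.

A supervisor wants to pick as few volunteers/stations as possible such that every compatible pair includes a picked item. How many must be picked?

The 6 edges volunteer 1–station D, volunteer 2–station C, volunteer 3–station B, volunteer 4–station A, volunteer 5–station F, volunteer 6–station E form a matching, so any vertex cover needs at least 6 vertices (one per matched edge).
Conversely {volunteer 1, volunteer 2, volunteer 3, volunteer 4, volunteer 5, volunteer 6} meets every edge and has exactly 6 vertices, so 6 is optimal.

6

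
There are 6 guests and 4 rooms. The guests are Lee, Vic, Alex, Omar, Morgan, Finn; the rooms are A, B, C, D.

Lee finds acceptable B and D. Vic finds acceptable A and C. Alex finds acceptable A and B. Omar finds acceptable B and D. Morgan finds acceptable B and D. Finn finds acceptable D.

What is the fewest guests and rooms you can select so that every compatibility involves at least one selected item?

The 4 edges Lee–D, Vic–C, Alex–A, Omar–B form a matching, so any vertex cover needs at least 4 vertices (one per matched edge).
Conversely {Vic, Alex, B, D} meets every edge and has exactly 4 vertices, so 4 is optimal.

4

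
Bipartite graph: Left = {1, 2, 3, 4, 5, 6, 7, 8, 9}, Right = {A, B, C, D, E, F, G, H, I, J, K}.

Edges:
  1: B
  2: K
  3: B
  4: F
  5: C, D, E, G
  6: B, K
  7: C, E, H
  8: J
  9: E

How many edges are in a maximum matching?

7

For example, pair 1-B, 2-K, 4-F, 5-D, 7-C, 8-J, 9-E.
The set {1, 2, 3, 6} has only 2 neighbours ({B, K}), so by Hall's theorem at most 7 of the 9 left vertices can be matched.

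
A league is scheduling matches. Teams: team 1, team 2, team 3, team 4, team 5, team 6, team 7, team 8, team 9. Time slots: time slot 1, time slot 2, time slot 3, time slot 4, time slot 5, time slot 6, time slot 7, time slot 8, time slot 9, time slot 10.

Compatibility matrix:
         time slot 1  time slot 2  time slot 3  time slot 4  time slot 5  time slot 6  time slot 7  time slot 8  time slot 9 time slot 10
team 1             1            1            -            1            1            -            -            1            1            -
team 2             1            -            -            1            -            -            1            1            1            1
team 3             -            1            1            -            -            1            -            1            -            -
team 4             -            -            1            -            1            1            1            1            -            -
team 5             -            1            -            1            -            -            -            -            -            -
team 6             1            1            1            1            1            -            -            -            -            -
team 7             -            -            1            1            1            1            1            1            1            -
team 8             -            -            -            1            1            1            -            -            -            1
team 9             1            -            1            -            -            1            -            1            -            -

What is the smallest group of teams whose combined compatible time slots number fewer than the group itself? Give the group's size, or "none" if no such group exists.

A matching saturating every team exists, for instance team 1→time slot 4, team 2→time slot 9, team 3→time slot 6, team 4→time slot 7, team 5→time slot 2, team 6→time slot 3, team 7→time slot 5, team 8→time slot 10, team 9→time slot 8.
By Hall's marriage theorem, this means |N(S)| ≥ |S| for every subset S, so no violating subset exists.

none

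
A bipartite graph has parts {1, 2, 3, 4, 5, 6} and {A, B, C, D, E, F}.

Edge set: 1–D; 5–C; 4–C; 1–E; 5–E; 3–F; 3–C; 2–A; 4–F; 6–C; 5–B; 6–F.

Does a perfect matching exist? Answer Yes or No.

The set {3, 4, 6} has only 2 neighbours ({C, F}), so by Hall's theorem at most 5 of the 6 left vertices can be matched.
Hence no matching covers every left vertex.

No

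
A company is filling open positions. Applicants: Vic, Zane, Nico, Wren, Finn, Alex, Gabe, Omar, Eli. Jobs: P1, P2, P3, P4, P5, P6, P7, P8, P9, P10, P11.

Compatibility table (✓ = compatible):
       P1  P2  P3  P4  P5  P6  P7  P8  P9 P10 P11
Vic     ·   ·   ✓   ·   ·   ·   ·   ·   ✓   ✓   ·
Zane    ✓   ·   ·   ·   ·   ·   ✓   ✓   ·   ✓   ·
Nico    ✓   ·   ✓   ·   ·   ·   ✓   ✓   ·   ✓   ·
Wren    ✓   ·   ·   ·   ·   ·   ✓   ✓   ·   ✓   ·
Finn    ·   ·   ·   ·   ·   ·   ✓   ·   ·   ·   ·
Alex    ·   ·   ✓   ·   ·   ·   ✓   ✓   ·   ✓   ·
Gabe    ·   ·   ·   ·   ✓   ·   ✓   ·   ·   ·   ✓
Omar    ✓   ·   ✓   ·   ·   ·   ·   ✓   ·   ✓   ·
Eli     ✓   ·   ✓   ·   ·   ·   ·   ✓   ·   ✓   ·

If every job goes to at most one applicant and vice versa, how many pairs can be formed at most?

7

One maximum matching: Vic-P9, Zane-P1, Nico-P3, Wren-P8, Finn-P7, Alex-P10, Gabe-P11.
The set {Zane, Nico, Wren, Finn, Alex, Omar, Eli} has only 5 neighbours ({P1, P10, P3, P7, P8}), so by Hall's theorem at most 7 of the 9 applicants can be matched.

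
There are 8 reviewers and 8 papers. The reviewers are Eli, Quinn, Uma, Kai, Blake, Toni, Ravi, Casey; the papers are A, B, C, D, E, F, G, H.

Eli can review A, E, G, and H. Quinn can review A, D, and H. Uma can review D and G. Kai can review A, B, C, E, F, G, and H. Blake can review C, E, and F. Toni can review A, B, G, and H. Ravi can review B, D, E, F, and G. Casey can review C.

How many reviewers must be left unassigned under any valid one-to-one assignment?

0

A valid assignment of size 8: Eli–G, Quinn–A, Uma–D, Kai–F, Blake–E, Toni–H, Ravi–B, Casey–C.
This saturates every reviewer, so 8 is the maximum.
That matches 8 of the 8, leaving 0 unmatched; no matching can do better.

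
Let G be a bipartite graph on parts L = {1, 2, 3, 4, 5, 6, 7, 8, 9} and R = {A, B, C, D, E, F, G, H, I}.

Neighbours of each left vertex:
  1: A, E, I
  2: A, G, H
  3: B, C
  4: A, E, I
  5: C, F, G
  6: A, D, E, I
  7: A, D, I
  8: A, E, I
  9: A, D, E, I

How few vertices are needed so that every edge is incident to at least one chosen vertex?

{2, 3, 5, A, D, E, I} is a vertex cover of size 7: every edge has an endpoint in this set.
No smaller cover exists because 1–A, 2–G, 3–B, 4–E, 5–F, 6–D, 7–I is a matching of size 7, and a cover must include an endpoint of each of these disjoint edges (König's theorem).

7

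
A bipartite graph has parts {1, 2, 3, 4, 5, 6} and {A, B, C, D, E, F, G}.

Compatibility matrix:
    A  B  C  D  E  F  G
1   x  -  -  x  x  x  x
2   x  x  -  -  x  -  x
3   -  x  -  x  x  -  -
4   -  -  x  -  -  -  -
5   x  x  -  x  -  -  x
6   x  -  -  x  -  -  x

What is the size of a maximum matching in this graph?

One maximum matching: 1→A, 2→B, 3→E, 4→C, 5→D, 6→G.
This saturates every left vertex, so 6 is the maximum.

6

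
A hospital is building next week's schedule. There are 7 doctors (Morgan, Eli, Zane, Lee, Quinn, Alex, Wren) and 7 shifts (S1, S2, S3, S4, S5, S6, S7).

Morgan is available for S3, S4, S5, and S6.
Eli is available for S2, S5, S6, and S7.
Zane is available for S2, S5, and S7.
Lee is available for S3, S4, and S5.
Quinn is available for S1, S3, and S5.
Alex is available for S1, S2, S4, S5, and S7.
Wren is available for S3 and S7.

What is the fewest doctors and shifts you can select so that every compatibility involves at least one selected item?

7

A maximum matching has 7 edges (e.g. Morgan–S6, Eli–S5, Zane–S2, Lee–S3, Quinn–S1, Alex–S4, Wren–S7).
By König's theorem the minimum vertex cover has the same size. One such cover is {Morgan, Eli, Zane, Lee, Quinn, Alex, Wren}.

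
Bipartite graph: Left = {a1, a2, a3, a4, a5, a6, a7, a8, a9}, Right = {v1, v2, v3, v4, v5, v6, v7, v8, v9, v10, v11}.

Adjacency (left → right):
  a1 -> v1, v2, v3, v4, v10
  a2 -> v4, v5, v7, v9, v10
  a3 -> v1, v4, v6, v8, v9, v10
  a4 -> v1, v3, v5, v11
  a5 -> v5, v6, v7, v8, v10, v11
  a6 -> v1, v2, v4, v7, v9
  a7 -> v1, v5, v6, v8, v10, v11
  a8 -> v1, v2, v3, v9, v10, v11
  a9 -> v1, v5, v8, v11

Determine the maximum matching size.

9

One maximum matching: a1–v3, a2–v9, a3–v10, a4–v1, a5–v5, a6–v2, a7–v6, a8–v11, a9–v8.
All 9 left vertices are matched, so no larger matching exists.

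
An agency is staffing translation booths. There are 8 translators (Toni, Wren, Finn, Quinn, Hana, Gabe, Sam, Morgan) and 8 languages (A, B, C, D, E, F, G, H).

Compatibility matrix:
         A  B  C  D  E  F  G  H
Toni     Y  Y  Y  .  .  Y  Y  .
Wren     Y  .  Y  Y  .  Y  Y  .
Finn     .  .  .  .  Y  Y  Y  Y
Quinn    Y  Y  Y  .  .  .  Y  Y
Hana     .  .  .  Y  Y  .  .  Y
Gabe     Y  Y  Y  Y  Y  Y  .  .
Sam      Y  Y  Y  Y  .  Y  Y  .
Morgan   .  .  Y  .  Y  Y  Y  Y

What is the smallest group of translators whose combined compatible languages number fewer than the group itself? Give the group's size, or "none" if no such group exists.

A matching saturating every translator exists, for instance Toni→B, Wren→F, Finn→E, Quinn→H, Hana→D, Gabe→C, Sam→A, Morgan→G.
By Hall's marriage theorem, this means |N(S)| ≥ |S| for every subset S, so no violating subset exists.

none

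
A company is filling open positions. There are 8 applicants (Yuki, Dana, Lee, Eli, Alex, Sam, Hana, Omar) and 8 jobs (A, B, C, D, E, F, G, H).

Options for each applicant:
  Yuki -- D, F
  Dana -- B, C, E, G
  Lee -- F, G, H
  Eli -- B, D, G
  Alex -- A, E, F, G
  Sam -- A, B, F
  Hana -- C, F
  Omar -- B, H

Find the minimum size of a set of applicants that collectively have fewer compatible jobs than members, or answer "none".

A matching saturating every applicant exists, for instance Yuki→D, Dana→C, Lee→H, Eli→G, Alex→E, Sam→A, Hana→F, Omar→B.
By Hall's marriage theorem, this means |N(S)| ≥ |S| for every subset S, so no violating subset exists.

none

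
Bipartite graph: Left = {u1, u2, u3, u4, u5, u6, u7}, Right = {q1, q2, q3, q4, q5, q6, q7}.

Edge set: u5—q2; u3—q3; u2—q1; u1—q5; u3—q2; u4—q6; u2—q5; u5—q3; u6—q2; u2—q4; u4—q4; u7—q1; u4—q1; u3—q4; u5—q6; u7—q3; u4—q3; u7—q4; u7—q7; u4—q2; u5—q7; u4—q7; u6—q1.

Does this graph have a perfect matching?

A valid assignment of size 7: u1–q5, u2–q1, u3–q3, u4–q6, u5–q7, u6–q2, u7–q4.
All 7 left vertices are covered.

Yes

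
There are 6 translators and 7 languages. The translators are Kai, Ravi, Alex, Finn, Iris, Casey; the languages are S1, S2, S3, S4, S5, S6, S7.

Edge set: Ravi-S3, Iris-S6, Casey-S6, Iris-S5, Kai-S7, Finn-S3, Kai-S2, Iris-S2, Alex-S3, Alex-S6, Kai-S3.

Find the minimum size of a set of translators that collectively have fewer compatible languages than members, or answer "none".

Take S = {Ravi, Finn}. Its neighbourhood is {S3}, so |N(S)| = 1 < |S| = 2.
No single vertex violates Hall's condition since each has at least one neighbour, so 2 is the minimum.

2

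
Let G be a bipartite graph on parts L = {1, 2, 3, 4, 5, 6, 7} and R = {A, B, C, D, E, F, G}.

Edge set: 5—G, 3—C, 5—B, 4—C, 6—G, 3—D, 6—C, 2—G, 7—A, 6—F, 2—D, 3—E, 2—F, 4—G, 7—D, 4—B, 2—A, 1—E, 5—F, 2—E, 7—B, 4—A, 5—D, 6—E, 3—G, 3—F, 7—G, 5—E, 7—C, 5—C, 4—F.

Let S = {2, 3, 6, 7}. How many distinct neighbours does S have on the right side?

7

The union of neighbours of {2, 3, 6, 7} is {A, B, C, D, E, F, G}, which has 7 elements.
Since |N(S)| = 7 ≥ |S| = 4, Hall's condition holds for this subset.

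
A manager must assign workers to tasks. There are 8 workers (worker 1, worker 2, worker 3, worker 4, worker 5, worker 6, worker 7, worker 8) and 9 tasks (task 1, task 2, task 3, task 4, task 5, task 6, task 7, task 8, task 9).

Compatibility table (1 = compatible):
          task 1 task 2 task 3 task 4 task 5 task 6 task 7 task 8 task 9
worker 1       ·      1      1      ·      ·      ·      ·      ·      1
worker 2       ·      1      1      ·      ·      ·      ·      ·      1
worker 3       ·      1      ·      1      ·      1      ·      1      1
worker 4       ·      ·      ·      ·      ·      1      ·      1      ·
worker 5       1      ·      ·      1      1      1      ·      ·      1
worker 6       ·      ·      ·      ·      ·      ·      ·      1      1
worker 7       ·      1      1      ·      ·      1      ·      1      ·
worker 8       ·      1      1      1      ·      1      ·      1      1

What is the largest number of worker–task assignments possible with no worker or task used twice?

One maximum matching: worker 1-task 3, worker 2-task 9, worker 3-task 4, worker 4-task 6, worker 5-task 1, worker 6-task 8, worker 7-task 2.
The set {worker 1, worker 2, worker 3, worker 4, worker 6, worker 7, worker 8} has only 6 neighbours ({task 2, task 3, task 4, task 6, task 8, task 9}), so by Hall's theorem at most 7 of the 8 workers can be matched.

7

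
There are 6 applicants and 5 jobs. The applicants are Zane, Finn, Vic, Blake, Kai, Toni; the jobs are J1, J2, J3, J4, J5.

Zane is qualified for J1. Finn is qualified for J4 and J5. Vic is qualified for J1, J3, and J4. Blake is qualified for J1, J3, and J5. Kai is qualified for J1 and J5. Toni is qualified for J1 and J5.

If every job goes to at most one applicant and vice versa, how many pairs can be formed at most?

4

One maximum matching: Zane→J1, Finn→J5, Vic→J4, Blake→J3.
The set {Zane, Finn, Vic, Blake, Kai, Toni} has only 4 neighbours ({J1, J3, J4, J5}), so by Hall's theorem at most 4 of the 6 applicants can be matched.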